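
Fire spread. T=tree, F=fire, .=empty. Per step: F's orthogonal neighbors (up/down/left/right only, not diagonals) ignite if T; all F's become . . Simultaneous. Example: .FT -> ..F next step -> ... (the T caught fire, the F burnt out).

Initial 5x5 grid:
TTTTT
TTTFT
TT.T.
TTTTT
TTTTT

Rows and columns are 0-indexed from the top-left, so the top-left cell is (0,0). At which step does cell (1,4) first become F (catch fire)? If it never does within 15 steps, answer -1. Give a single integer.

Step 1: cell (1,4)='F' (+4 fires, +1 burnt)
  -> target ignites at step 1
Step 2: cell (1,4)='.' (+4 fires, +4 burnt)
Step 3: cell (1,4)='.' (+6 fires, +4 burnt)
Step 4: cell (1,4)='.' (+5 fires, +6 burnt)
Step 5: cell (1,4)='.' (+2 fires, +5 burnt)
Step 6: cell (1,4)='.' (+1 fires, +2 burnt)
Step 7: cell (1,4)='.' (+0 fires, +1 burnt)
  fire out at step 7

1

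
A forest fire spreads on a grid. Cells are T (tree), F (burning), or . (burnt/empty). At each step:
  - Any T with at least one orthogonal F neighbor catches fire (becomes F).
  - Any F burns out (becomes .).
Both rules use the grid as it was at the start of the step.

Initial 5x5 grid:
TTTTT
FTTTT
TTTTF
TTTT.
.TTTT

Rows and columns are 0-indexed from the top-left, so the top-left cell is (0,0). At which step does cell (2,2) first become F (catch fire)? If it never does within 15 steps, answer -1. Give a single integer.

Step 1: cell (2,2)='T' (+5 fires, +2 burnt)
Step 2: cell (2,2)='F' (+8 fires, +5 burnt)
  -> target ignites at step 2
Step 3: cell (2,2)='.' (+5 fires, +8 burnt)
Step 4: cell (2,2)='.' (+3 fires, +5 burnt)
Step 5: cell (2,2)='.' (+0 fires, +3 burnt)
  fire out at step 5

2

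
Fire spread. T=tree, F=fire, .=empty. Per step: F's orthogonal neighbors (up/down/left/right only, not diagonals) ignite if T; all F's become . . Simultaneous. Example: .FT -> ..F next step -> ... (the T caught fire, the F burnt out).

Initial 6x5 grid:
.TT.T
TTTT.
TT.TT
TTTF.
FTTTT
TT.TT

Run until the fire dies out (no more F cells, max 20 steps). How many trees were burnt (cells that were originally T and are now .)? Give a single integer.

Step 1: +6 fires, +2 burnt (F count now 6)
Step 2: +8 fires, +6 burnt (F count now 8)
Step 3: +4 fires, +8 burnt (F count now 4)
Step 4: +2 fires, +4 burnt (F count now 2)
Step 5: +1 fires, +2 burnt (F count now 1)
Step 6: +0 fires, +1 burnt (F count now 0)
Fire out after step 6
Initially T: 22, now '.': 29
Total burnt (originally-T cells now '.'): 21

Answer: 21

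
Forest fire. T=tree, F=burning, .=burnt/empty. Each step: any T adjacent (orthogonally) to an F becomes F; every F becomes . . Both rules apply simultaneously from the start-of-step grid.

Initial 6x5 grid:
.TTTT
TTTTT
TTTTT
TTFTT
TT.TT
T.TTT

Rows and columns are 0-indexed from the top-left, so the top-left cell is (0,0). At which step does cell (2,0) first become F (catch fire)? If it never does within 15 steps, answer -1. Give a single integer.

Step 1: cell (2,0)='T' (+3 fires, +1 burnt)
Step 2: cell (2,0)='T' (+7 fires, +3 burnt)
Step 3: cell (2,0)='F' (+8 fires, +7 burnt)
  -> target ignites at step 3
Step 4: cell (2,0)='.' (+7 fires, +8 burnt)
Step 5: cell (2,0)='.' (+1 fires, +7 burnt)
Step 6: cell (2,0)='.' (+0 fires, +1 burnt)
  fire out at step 6

3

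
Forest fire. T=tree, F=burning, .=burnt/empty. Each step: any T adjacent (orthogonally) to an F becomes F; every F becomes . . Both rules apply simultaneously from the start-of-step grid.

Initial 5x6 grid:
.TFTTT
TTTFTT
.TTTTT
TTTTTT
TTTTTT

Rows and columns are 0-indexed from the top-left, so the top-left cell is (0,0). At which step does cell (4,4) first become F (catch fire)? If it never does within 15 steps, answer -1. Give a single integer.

Step 1: cell (4,4)='T' (+5 fires, +2 burnt)
Step 2: cell (4,4)='T' (+6 fires, +5 burnt)
Step 3: cell (4,4)='T' (+7 fires, +6 burnt)
Step 4: cell (4,4)='F' (+4 fires, +7 burnt)
  -> target ignites at step 4
Step 5: cell (4,4)='.' (+3 fires, +4 burnt)
Step 6: cell (4,4)='.' (+1 fires, +3 burnt)
Step 7: cell (4,4)='.' (+0 fires, +1 burnt)
  fire out at step 7

4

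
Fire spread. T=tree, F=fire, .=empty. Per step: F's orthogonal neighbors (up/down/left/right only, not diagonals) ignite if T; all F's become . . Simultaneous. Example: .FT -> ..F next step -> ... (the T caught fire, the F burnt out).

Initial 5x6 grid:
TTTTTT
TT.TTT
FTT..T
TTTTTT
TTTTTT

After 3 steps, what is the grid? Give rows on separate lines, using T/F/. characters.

Step 1: 3 trees catch fire, 1 burn out
  TTTTTT
  FT.TTT
  .FT..T
  FTTTTT
  TTTTTT
Step 2: 5 trees catch fire, 3 burn out
  FTTTTT
  .F.TTT
  ..F..T
  .FTTTT
  FTTTTT
Step 3: 3 trees catch fire, 5 burn out
  .FTTTT
  ...TTT
  .....T
  ..FTTT
  .FTTTT

.FTTTT
...TTT
.....T
..FTTT
.FTTTT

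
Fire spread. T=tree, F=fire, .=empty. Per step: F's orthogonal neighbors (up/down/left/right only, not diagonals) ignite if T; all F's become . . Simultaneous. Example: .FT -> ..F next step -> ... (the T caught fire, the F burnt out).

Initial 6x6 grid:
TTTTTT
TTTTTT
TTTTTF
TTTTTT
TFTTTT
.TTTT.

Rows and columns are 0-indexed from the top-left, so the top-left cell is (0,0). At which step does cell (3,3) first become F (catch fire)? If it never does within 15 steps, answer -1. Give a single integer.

Step 1: cell (3,3)='T' (+7 fires, +2 burnt)
Step 2: cell (3,3)='T' (+10 fires, +7 burnt)
Step 3: cell (3,3)='F' (+8 fires, +10 burnt)
  -> target ignites at step 3
Step 4: cell (3,3)='.' (+5 fires, +8 burnt)
Step 5: cell (3,3)='.' (+2 fires, +5 burnt)
Step 6: cell (3,3)='.' (+0 fires, +2 burnt)
  fire out at step 6

3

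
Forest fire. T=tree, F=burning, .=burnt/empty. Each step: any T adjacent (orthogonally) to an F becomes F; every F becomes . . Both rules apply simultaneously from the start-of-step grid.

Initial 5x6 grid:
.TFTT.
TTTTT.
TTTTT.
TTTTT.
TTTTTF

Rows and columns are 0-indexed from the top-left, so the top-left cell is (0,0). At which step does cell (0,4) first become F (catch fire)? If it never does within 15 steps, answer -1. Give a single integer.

Step 1: cell (0,4)='T' (+4 fires, +2 burnt)
Step 2: cell (0,4)='F' (+6 fires, +4 burnt)
  -> target ignites at step 2
Step 3: cell (0,4)='.' (+8 fires, +6 burnt)
Step 4: cell (0,4)='.' (+3 fires, +8 burnt)
Step 5: cell (0,4)='.' (+2 fires, +3 burnt)
Step 6: cell (0,4)='.' (+0 fires, +2 burnt)
  fire out at step 6

2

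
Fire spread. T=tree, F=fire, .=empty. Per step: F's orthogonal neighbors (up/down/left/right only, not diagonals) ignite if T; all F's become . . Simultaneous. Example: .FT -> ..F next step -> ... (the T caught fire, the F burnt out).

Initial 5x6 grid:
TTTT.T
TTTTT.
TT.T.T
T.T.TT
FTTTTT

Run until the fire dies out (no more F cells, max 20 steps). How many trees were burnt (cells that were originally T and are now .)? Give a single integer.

Step 1: +2 fires, +1 burnt (F count now 2)
Step 2: +2 fires, +2 burnt (F count now 2)
Step 3: +4 fires, +2 burnt (F count now 4)
Step 4: +3 fires, +4 burnt (F count now 3)
Step 5: +4 fires, +3 burnt (F count now 4)
Step 6: +3 fires, +4 burnt (F count now 3)
Step 7: +4 fires, +3 burnt (F count now 4)
Step 8: +0 fires, +4 burnt (F count now 0)
Fire out after step 8
Initially T: 23, now '.': 29
Total burnt (originally-T cells now '.'): 22

Answer: 22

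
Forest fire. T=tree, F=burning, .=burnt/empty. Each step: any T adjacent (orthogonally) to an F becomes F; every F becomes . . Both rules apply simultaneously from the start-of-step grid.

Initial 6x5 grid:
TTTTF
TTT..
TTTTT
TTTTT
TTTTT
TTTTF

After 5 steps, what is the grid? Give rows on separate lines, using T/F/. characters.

Step 1: 3 trees catch fire, 2 burn out
  TTTF.
  TTT..
  TTTTT
  TTTTT
  TTTTF
  TTTF.
Step 2: 4 trees catch fire, 3 burn out
  TTF..
  TTT..
  TTTTT
  TTTTF
  TTTF.
  TTF..
Step 3: 6 trees catch fire, 4 burn out
  TF...
  TTF..
  TTTTF
  TTTF.
  TTF..
  TF...
Step 4: 7 trees catch fire, 6 burn out
  F....
  TF...
  TTFF.
  TTF..
  TF...
  F....
Step 5: 4 trees catch fire, 7 burn out
  .....
  F....
  TF...
  TF...
  F....
  .....

.....
F....
TF...
TF...
F....
.....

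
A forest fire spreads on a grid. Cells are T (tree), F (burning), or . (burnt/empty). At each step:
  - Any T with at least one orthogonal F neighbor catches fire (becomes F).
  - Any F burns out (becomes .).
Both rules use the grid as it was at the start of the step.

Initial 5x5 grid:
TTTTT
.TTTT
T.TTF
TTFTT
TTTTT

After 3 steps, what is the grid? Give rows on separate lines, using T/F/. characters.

Step 1: 7 trees catch fire, 2 burn out
  TTTTT
  .TTTF
  T.FF.
  TF.FF
  TTFTT
Step 2: 7 trees catch fire, 7 burn out
  TTTTF
  .TFF.
  T....
  F....
  TF.FF
Step 3: 5 trees catch fire, 7 burn out
  TTFF.
  .F...
  F....
  .....
  F....

TTFF.
.F...
F....
.....
F....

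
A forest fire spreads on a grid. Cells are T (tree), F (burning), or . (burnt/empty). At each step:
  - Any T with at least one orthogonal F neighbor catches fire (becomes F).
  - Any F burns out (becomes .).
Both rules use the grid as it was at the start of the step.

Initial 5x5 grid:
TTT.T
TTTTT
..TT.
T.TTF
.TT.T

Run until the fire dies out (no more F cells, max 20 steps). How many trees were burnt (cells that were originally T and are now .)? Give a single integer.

Answer: 16

Derivation:
Step 1: +2 fires, +1 burnt (F count now 2)
Step 2: +2 fires, +2 burnt (F count now 2)
Step 3: +3 fires, +2 burnt (F count now 3)
Step 4: +3 fires, +3 burnt (F count now 3)
Step 5: +3 fires, +3 burnt (F count now 3)
Step 6: +2 fires, +3 burnt (F count now 2)
Step 7: +1 fires, +2 burnt (F count now 1)
Step 8: +0 fires, +1 burnt (F count now 0)
Fire out after step 8
Initially T: 17, now '.': 24
Total burnt (originally-T cells now '.'): 16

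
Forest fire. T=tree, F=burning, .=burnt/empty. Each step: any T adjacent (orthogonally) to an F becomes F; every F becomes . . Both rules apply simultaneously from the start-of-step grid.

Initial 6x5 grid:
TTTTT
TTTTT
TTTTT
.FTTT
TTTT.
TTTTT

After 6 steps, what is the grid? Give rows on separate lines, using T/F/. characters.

Step 1: 3 trees catch fire, 1 burn out
  TTTTT
  TTTTT
  TFTTT
  ..FTT
  TFTT.
  TTTTT
Step 2: 7 trees catch fire, 3 burn out
  TTTTT
  TFTTT
  F.FTT
  ...FT
  F.FT.
  TFTTT
Step 3: 8 trees catch fire, 7 burn out
  TFTTT
  F.FTT
  ...FT
  ....F
  ...F.
  F.FTT
Step 4: 5 trees catch fire, 8 burn out
  F.FTT
  ...FT
  ....F
  .....
  .....
  ...FT
Step 5: 3 trees catch fire, 5 burn out
  ...FT
  ....F
  .....
  .....
  .....
  ....F
Step 6: 1 trees catch fire, 3 burn out
  ....F
  .....
  .....
  .....
  .....
  .....

....F
.....
.....
.....
.....
.....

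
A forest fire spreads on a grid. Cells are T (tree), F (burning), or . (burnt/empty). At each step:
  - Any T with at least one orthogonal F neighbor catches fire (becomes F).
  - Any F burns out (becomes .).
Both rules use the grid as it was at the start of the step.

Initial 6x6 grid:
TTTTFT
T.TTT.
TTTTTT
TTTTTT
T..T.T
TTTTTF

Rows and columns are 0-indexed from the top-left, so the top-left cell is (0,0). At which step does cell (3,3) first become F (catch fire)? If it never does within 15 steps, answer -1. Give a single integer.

Step 1: cell (3,3)='T' (+5 fires, +2 burnt)
Step 2: cell (3,3)='T' (+5 fires, +5 burnt)
Step 3: cell (3,3)='T' (+7 fires, +5 burnt)
Step 4: cell (3,3)='F' (+4 fires, +7 burnt)
  -> target ignites at step 4
Step 5: cell (3,3)='.' (+4 fires, +4 burnt)
Step 6: cell (3,3)='.' (+3 fires, +4 burnt)
Step 7: cell (3,3)='.' (+1 fires, +3 burnt)
Step 8: cell (3,3)='.' (+0 fires, +1 burnt)
  fire out at step 8

4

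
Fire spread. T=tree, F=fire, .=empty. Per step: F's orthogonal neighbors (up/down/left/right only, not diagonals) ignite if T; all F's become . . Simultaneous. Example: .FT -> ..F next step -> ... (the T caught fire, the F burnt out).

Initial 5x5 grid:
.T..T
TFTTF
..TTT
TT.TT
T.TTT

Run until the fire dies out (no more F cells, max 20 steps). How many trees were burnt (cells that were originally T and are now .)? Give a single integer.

Answer: 13

Derivation:
Step 1: +6 fires, +2 burnt (F count now 6)
Step 2: +3 fires, +6 burnt (F count now 3)
Step 3: +2 fires, +3 burnt (F count now 2)
Step 4: +1 fires, +2 burnt (F count now 1)
Step 5: +1 fires, +1 burnt (F count now 1)
Step 6: +0 fires, +1 burnt (F count now 0)
Fire out after step 6
Initially T: 16, now '.': 22
Total burnt (originally-T cells now '.'): 13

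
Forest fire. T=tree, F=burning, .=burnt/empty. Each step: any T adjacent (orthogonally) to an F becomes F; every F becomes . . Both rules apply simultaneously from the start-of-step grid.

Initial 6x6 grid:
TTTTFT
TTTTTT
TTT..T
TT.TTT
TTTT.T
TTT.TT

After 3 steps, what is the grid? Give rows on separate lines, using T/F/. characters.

Step 1: 3 trees catch fire, 1 burn out
  TTTF.F
  TTTTFT
  TTT..T
  TT.TTT
  TTTT.T
  TTT.TT
Step 2: 3 trees catch fire, 3 burn out
  TTF...
  TTTF.F
  TTT..T
  TT.TTT
  TTTT.T
  TTT.TT
Step 3: 3 trees catch fire, 3 burn out
  TF....
  TTF...
  TTT..F
  TT.TTT
  TTTT.T
  TTT.TT

TF....
TTF...
TTT..F
TT.TTT
TTTT.T
TTT.TT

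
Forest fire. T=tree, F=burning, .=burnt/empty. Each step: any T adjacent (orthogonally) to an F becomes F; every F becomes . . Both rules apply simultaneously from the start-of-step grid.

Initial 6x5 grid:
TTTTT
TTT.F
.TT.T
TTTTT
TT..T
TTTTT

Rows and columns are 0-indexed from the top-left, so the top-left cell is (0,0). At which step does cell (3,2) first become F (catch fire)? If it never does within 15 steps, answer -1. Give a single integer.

Step 1: cell (3,2)='T' (+2 fires, +1 burnt)
Step 2: cell (3,2)='T' (+2 fires, +2 burnt)
Step 3: cell (3,2)='T' (+3 fires, +2 burnt)
Step 4: cell (3,2)='F' (+4 fires, +3 burnt)
  -> target ignites at step 4
Step 5: cell (3,2)='.' (+5 fires, +4 burnt)
Step 6: cell (3,2)='.' (+5 fires, +5 burnt)
Step 7: cell (3,2)='.' (+2 fires, +5 burnt)
Step 8: cell (3,2)='.' (+1 fires, +2 burnt)
Step 9: cell (3,2)='.' (+0 fires, +1 burnt)
  fire out at step 9

4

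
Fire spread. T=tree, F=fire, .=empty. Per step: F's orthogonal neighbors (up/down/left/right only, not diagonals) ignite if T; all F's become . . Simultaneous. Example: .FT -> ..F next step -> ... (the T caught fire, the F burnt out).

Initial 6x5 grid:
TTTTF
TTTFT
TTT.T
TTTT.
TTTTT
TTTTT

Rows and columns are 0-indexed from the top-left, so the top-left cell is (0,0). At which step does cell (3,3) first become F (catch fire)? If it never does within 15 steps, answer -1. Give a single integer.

Step 1: cell (3,3)='T' (+3 fires, +2 burnt)
Step 2: cell (3,3)='T' (+4 fires, +3 burnt)
Step 3: cell (3,3)='T' (+4 fires, +4 burnt)
Step 4: cell (3,3)='F' (+5 fires, +4 burnt)
  -> target ignites at step 4
Step 5: cell (3,3)='.' (+4 fires, +5 burnt)
Step 6: cell (3,3)='.' (+4 fires, +4 burnt)
Step 7: cell (3,3)='.' (+2 fires, +4 burnt)
Step 8: cell (3,3)='.' (+0 fires, +2 burnt)
  fire out at step 8

4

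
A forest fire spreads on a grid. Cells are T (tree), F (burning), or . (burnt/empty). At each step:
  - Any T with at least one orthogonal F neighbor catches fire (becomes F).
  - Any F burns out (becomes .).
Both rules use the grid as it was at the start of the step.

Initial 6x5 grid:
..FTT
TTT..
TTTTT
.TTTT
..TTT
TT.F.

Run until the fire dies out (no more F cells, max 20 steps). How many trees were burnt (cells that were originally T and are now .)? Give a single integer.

Step 1: +3 fires, +2 burnt (F count now 3)
Step 2: +6 fires, +3 burnt (F count now 6)
Step 3: +5 fires, +6 burnt (F count now 5)
Step 4: +3 fires, +5 burnt (F count now 3)
Step 5: +0 fires, +3 burnt (F count now 0)
Fire out after step 5
Initially T: 19, now '.': 28
Total burnt (originally-T cells now '.'): 17

Answer: 17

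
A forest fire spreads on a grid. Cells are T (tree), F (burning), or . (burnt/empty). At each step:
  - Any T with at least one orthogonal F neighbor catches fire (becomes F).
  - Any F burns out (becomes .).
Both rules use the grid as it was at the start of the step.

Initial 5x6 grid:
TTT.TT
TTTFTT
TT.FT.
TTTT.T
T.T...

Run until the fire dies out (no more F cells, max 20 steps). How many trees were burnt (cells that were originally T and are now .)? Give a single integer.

Answer: 19

Derivation:
Step 1: +4 fires, +2 burnt (F count now 4)
Step 2: +5 fires, +4 burnt (F count now 5)
Step 3: +6 fires, +5 burnt (F count now 6)
Step 4: +3 fires, +6 burnt (F count now 3)
Step 5: +1 fires, +3 burnt (F count now 1)
Step 6: +0 fires, +1 burnt (F count now 0)
Fire out after step 6
Initially T: 20, now '.': 29
Total burnt (originally-T cells now '.'): 19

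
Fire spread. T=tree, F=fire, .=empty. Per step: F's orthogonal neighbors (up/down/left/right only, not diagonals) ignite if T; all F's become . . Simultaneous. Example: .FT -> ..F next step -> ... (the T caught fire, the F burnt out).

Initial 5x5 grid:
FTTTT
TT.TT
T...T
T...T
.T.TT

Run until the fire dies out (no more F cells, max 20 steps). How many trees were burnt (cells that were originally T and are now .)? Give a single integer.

Step 1: +2 fires, +1 burnt (F count now 2)
Step 2: +3 fires, +2 burnt (F count now 3)
Step 3: +2 fires, +3 burnt (F count now 2)
Step 4: +2 fires, +2 burnt (F count now 2)
Step 5: +1 fires, +2 burnt (F count now 1)
Step 6: +1 fires, +1 burnt (F count now 1)
Step 7: +1 fires, +1 burnt (F count now 1)
Step 8: +1 fires, +1 burnt (F count now 1)
Step 9: +1 fires, +1 burnt (F count now 1)
Step 10: +0 fires, +1 burnt (F count now 0)
Fire out after step 10
Initially T: 15, now '.': 24
Total burnt (originally-T cells now '.'): 14

Answer: 14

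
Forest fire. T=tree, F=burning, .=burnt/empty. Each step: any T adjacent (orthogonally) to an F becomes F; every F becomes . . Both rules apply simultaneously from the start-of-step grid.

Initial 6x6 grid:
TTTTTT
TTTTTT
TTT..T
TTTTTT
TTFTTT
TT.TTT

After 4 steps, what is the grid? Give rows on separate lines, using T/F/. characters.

Step 1: 3 trees catch fire, 1 burn out
  TTTTTT
  TTTTTT
  TTT..T
  TTFTTT
  TF.FTT
  TT.TTT
Step 2: 7 trees catch fire, 3 burn out
  TTTTTT
  TTTTTT
  TTF..T
  TF.FTT
  F...FT
  TF.FTT
Step 3: 7 trees catch fire, 7 burn out
  TTTTTT
  TTFTTT
  TF...T
  F...FT
  .....F
  F...FT
Step 4: 6 trees catch fire, 7 burn out
  TTFTTT
  TF.FTT
  F....T
  .....F
  ......
  .....F

TTFTTT
TF.FTT
F....T
.....F
......
.....F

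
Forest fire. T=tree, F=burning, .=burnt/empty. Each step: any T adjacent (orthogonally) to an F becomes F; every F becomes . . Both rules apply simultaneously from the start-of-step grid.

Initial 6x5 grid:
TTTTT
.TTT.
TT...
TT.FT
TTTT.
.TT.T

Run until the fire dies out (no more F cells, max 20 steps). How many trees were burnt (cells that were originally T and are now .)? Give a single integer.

Step 1: +2 fires, +1 burnt (F count now 2)
Step 2: +1 fires, +2 burnt (F count now 1)
Step 3: +2 fires, +1 burnt (F count now 2)
Step 4: +3 fires, +2 burnt (F count now 3)
Step 5: +2 fires, +3 burnt (F count now 2)
Step 6: +2 fires, +2 burnt (F count now 2)
Step 7: +2 fires, +2 burnt (F count now 2)
Step 8: +3 fires, +2 burnt (F count now 3)
Step 9: +1 fires, +3 burnt (F count now 1)
Step 10: +1 fires, +1 burnt (F count now 1)
Step 11: +0 fires, +1 burnt (F count now 0)
Fire out after step 11
Initially T: 20, now '.': 29
Total burnt (originally-T cells now '.'): 19

Answer: 19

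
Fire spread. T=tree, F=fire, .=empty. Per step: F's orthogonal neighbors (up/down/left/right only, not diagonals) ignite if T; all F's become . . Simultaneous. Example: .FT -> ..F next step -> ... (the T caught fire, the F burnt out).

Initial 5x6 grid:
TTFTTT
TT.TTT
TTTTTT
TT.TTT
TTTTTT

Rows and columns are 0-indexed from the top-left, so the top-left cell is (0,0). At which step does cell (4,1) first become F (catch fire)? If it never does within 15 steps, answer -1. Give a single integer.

Step 1: cell (4,1)='T' (+2 fires, +1 burnt)
Step 2: cell (4,1)='T' (+4 fires, +2 burnt)
Step 3: cell (4,1)='T' (+5 fires, +4 burnt)
Step 4: cell (4,1)='T' (+6 fires, +5 burnt)
Step 5: cell (4,1)='F' (+5 fires, +6 burnt)
  -> target ignites at step 5
Step 6: cell (4,1)='.' (+4 fires, +5 burnt)
Step 7: cell (4,1)='.' (+1 fires, +4 burnt)
Step 8: cell (4,1)='.' (+0 fires, +1 burnt)
  fire out at step 8

5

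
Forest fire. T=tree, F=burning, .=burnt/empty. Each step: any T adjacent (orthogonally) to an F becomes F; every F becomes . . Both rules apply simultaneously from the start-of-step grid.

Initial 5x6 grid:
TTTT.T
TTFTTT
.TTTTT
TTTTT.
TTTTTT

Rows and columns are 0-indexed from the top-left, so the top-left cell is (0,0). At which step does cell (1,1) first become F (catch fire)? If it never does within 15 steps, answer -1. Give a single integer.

Step 1: cell (1,1)='F' (+4 fires, +1 burnt)
  -> target ignites at step 1
Step 2: cell (1,1)='.' (+7 fires, +4 burnt)
Step 3: cell (1,1)='.' (+6 fires, +7 burnt)
Step 4: cell (1,1)='.' (+6 fires, +6 burnt)
Step 5: cell (1,1)='.' (+2 fires, +6 burnt)
Step 6: cell (1,1)='.' (+1 fires, +2 burnt)
Step 7: cell (1,1)='.' (+0 fires, +1 burnt)
  fire out at step 7

1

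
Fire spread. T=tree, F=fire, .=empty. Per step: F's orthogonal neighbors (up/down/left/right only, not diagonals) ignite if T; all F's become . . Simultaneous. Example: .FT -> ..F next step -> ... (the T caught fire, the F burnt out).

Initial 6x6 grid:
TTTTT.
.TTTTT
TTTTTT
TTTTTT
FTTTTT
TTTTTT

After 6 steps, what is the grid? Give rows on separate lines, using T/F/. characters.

Step 1: 3 trees catch fire, 1 burn out
  TTTTT.
  .TTTTT
  TTTTTT
  FTTTTT
  .FTTTT
  FTTTTT
Step 2: 4 trees catch fire, 3 burn out
  TTTTT.
  .TTTTT
  FTTTTT
  .FTTTT
  ..FTTT
  .FTTTT
Step 3: 4 trees catch fire, 4 burn out
  TTTTT.
  .TTTTT
  .FTTTT
  ..FTTT
  ...FTT
  ..FTTT
Step 4: 5 trees catch fire, 4 burn out
  TTTTT.
  .FTTTT
  ..FTTT
  ...FTT
  ....FT
  ...FTT
Step 5: 6 trees catch fire, 5 burn out
  TFTTT.
  ..FTTT
  ...FTT
  ....FT
  .....F
  ....FT
Step 6: 6 trees catch fire, 6 burn out
  F.FTT.
  ...FTT
  ....FT
  .....F
  ......
  .....F

F.FTT.
...FTT
....FT
.....F
......
.....F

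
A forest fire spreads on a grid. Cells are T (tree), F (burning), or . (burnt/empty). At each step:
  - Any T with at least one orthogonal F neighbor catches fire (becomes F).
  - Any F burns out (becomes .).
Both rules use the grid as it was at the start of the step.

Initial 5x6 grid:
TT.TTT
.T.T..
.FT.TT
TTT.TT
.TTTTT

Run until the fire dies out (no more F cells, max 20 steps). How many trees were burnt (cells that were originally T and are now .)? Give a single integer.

Step 1: +3 fires, +1 burnt (F count now 3)
Step 2: +4 fires, +3 burnt (F count now 4)
Step 3: +2 fires, +4 burnt (F count now 2)
Step 4: +1 fires, +2 burnt (F count now 1)
Step 5: +1 fires, +1 burnt (F count now 1)
Step 6: +2 fires, +1 burnt (F count now 2)
Step 7: +2 fires, +2 burnt (F count now 2)
Step 8: +1 fires, +2 burnt (F count now 1)
Step 9: +0 fires, +1 burnt (F count now 0)
Fire out after step 9
Initially T: 20, now '.': 26
Total burnt (originally-T cells now '.'): 16

Answer: 16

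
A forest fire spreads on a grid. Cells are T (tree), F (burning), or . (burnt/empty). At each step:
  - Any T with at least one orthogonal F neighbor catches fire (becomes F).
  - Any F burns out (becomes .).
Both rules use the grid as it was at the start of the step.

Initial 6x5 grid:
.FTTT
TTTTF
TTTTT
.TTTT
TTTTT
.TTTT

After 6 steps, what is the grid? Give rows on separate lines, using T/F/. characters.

Step 1: 5 trees catch fire, 2 burn out
  ..FTF
  TFTF.
  TTTTF
  .TTTT
  TTTTT
  .TTTT
Step 2: 6 trees catch fire, 5 burn out
  ...F.
  F.F..
  TFTF.
  .TTTF
  TTTTT
  .TTTT
Step 3: 5 trees catch fire, 6 burn out
  .....
  .....
  F.F..
  .FTF.
  TTTTF
  .TTTT
Step 4: 4 trees catch fire, 5 burn out
  .....
  .....
  .....
  ..F..
  TFTF.
  .TTTF
Step 5: 4 trees catch fire, 4 burn out
  .....
  .....
  .....
  .....
  F.F..
  .FTF.
Step 6: 1 trees catch fire, 4 burn out
  .....
  .....
  .....
  .....
  .....
  ..F..

.....
.....
.....
.....
.....
..F..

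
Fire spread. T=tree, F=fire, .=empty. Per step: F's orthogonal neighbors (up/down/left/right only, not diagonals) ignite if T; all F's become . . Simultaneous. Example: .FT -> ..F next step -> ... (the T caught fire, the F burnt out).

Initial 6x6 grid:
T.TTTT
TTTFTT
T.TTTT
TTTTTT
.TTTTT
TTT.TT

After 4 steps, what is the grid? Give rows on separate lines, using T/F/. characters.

Step 1: 4 trees catch fire, 1 burn out
  T.TFTT
  TTF.FT
  T.TFTT
  TTTTTT
  .TTTTT
  TTT.TT
Step 2: 7 trees catch fire, 4 burn out
  T.F.FT
  TF...F
  T.F.FT
  TTTFTT
  .TTTTT
  TTT.TT
Step 3: 6 trees catch fire, 7 burn out
  T....F
  F.....
  T....F
  TTF.FT
  .TTFTT
  TTT.TT
Step 4: 6 trees catch fire, 6 burn out
  F.....
  ......
  F.....
  TF...F
  .TF.FT
  TTT.TT

F.....
......
F.....
TF...F
.TF.FT
TTT.TT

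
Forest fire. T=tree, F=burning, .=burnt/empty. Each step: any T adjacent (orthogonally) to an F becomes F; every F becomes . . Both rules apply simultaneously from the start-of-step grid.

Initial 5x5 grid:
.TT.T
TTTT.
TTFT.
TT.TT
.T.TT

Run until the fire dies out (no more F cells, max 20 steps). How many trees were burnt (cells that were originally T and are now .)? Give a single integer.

Answer: 16

Derivation:
Step 1: +3 fires, +1 burnt (F count now 3)
Step 2: +6 fires, +3 burnt (F count now 6)
Step 3: +6 fires, +6 burnt (F count now 6)
Step 4: +1 fires, +6 burnt (F count now 1)
Step 5: +0 fires, +1 burnt (F count now 0)
Fire out after step 5
Initially T: 17, now '.': 24
Total burnt (originally-T cells now '.'): 16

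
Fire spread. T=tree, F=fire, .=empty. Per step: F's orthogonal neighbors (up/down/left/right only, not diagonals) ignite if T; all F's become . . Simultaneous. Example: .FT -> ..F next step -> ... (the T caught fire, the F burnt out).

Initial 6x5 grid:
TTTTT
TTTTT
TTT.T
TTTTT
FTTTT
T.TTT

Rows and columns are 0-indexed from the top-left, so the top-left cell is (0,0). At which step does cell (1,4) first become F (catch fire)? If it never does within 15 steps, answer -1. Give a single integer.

Step 1: cell (1,4)='T' (+3 fires, +1 burnt)
Step 2: cell (1,4)='T' (+3 fires, +3 burnt)
Step 3: cell (1,4)='T' (+5 fires, +3 burnt)
Step 4: cell (1,4)='T' (+6 fires, +5 burnt)
Step 5: cell (1,4)='T' (+4 fires, +6 burnt)
Step 6: cell (1,4)='T' (+3 fires, +4 burnt)
Step 7: cell (1,4)='F' (+2 fires, +3 burnt)
  -> target ignites at step 7
Step 8: cell (1,4)='.' (+1 fires, +2 burnt)
Step 9: cell (1,4)='.' (+0 fires, +1 burnt)
  fire out at step 9

7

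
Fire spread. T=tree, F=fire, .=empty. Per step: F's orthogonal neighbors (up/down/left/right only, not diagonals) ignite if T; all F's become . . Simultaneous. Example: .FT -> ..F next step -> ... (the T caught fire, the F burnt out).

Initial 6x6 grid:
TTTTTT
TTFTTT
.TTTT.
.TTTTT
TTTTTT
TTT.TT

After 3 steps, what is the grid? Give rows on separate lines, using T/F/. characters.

Step 1: 4 trees catch fire, 1 burn out
  TTFTTT
  TF.FTT
  .TFTT.
  .TTTTT
  TTTTTT
  TTT.TT
Step 2: 7 trees catch fire, 4 burn out
  TF.FTT
  F...FT
  .F.FT.
  .TFTTT
  TTTTTT
  TTT.TT
Step 3: 7 trees catch fire, 7 burn out
  F...FT
  .....F
  ....F.
  .F.FTT
  TTFTTT
  TTT.TT

F...FT
.....F
....F.
.F.FTT
TTFTTT
TTT.TT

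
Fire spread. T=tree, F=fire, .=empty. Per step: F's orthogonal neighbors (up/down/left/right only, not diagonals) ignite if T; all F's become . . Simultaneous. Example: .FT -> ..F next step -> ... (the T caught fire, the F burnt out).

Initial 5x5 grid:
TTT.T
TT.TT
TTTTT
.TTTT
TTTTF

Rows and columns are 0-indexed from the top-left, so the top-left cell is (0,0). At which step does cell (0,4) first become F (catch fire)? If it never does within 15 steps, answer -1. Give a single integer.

Step 1: cell (0,4)='T' (+2 fires, +1 burnt)
Step 2: cell (0,4)='T' (+3 fires, +2 burnt)
Step 3: cell (0,4)='T' (+4 fires, +3 burnt)
Step 4: cell (0,4)='F' (+5 fires, +4 burnt)
  -> target ignites at step 4
Step 5: cell (0,4)='.' (+1 fires, +5 burnt)
Step 6: cell (0,4)='.' (+2 fires, +1 burnt)
Step 7: cell (0,4)='.' (+2 fires, +2 burnt)
Step 8: cell (0,4)='.' (+2 fires, +2 burnt)
Step 9: cell (0,4)='.' (+0 fires, +2 burnt)
  fire out at step 9

4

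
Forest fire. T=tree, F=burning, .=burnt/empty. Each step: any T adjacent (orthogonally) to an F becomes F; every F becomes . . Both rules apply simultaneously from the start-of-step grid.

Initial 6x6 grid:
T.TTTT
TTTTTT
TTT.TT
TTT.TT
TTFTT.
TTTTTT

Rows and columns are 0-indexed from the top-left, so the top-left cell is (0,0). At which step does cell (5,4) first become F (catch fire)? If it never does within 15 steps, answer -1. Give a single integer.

Step 1: cell (5,4)='T' (+4 fires, +1 burnt)
Step 2: cell (5,4)='T' (+6 fires, +4 burnt)
Step 3: cell (5,4)='F' (+6 fires, +6 burnt)
  -> target ignites at step 3
Step 4: cell (5,4)='.' (+7 fires, +6 burnt)
Step 5: cell (5,4)='.' (+4 fires, +7 burnt)
Step 6: cell (5,4)='.' (+3 fires, +4 burnt)
Step 7: cell (5,4)='.' (+1 fires, +3 burnt)
Step 8: cell (5,4)='.' (+0 fires, +1 burnt)
  fire out at step 8

3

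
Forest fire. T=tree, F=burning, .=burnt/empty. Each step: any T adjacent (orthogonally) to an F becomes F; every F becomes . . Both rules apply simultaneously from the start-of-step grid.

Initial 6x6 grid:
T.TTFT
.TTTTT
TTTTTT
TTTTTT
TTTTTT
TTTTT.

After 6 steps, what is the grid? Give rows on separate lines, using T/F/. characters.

Step 1: 3 trees catch fire, 1 burn out
  T.TF.F
  .TTTFT
  TTTTTT
  TTTTTT
  TTTTTT
  TTTTT.
Step 2: 4 trees catch fire, 3 burn out
  T.F...
  .TTF.F
  TTTTFT
  TTTTTT
  TTTTTT
  TTTTT.
Step 3: 4 trees catch fire, 4 burn out
  T.....
  .TF...
  TTTF.F
  TTTTFT
  TTTTTT
  TTTTT.
Step 4: 5 trees catch fire, 4 burn out
  T.....
  .F....
  TTF...
  TTTF.F
  TTTTFT
  TTTTT.
Step 5: 5 trees catch fire, 5 burn out
  T.....
  ......
  TF....
  TTF...
  TTTF.F
  TTTTF.
Step 6: 4 trees catch fire, 5 burn out
  T.....
  ......
  F.....
  TF....
  TTF...
  TTTF..

T.....
......
F.....
TF....
TTF...
TTTF..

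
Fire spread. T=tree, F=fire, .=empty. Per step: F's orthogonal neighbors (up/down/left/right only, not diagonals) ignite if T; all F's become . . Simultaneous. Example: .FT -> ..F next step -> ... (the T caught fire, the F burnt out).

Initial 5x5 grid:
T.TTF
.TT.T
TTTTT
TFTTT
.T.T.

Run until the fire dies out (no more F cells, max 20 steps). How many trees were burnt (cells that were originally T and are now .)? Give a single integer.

Answer: 16

Derivation:
Step 1: +6 fires, +2 burnt (F count now 6)
Step 2: +6 fires, +6 burnt (F count now 6)
Step 3: +4 fires, +6 burnt (F count now 4)
Step 4: +0 fires, +4 burnt (F count now 0)
Fire out after step 4
Initially T: 17, now '.': 24
Total burnt (originally-T cells now '.'): 16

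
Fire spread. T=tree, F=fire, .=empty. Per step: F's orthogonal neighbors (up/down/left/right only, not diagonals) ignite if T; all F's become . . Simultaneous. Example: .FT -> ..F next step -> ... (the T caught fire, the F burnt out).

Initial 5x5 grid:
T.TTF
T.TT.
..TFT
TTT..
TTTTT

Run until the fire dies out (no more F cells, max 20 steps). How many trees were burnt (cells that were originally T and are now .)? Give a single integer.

Answer: 14

Derivation:
Step 1: +4 fires, +2 burnt (F count now 4)
Step 2: +3 fires, +4 burnt (F count now 3)
Step 3: +2 fires, +3 burnt (F count now 2)
Step 4: +3 fires, +2 burnt (F count now 3)
Step 5: +2 fires, +3 burnt (F count now 2)
Step 6: +0 fires, +2 burnt (F count now 0)
Fire out after step 6
Initially T: 16, now '.': 23
Total burnt (originally-T cells now '.'): 14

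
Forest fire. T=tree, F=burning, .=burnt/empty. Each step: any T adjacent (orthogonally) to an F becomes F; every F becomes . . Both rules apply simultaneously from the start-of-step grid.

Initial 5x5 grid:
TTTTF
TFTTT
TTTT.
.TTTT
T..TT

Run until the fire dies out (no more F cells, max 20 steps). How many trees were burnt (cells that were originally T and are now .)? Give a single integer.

Step 1: +6 fires, +2 burnt (F count now 6)
Step 2: +6 fires, +6 burnt (F count now 6)
Step 3: +2 fires, +6 burnt (F count now 2)
Step 4: +1 fires, +2 burnt (F count now 1)
Step 5: +2 fires, +1 burnt (F count now 2)
Step 6: +1 fires, +2 burnt (F count now 1)
Step 7: +0 fires, +1 burnt (F count now 0)
Fire out after step 7
Initially T: 19, now '.': 24
Total burnt (originally-T cells now '.'): 18

Answer: 18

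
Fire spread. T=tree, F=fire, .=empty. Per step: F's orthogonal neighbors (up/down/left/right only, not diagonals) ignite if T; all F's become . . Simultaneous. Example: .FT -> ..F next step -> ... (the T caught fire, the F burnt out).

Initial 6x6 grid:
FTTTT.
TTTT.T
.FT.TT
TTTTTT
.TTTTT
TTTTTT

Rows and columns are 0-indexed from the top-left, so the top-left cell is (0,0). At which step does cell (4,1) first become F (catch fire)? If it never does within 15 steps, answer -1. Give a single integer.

Step 1: cell (4,1)='T' (+5 fires, +2 burnt)
Step 2: cell (4,1)='F' (+5 fires, +5 burnt)
  -> target ignites at step 2
Step 3: cell (4,1)='.' (+5 fires, +5 burnt)
Step 4: cell (4,1)='.' (+5 fires, +5 burnt)
Step 5: cell (4,1)='.' (+4 fires, +5 burnt)
Step 6: cell (4,1)='.' (+3 fires, +4 burnt)
Step 7: cell (4,1)='.' (+2 fires, +3 burnt)
Step 8: cell (4,1)='.' (+0 fires, +2 burnt)
  fire out at step 8

2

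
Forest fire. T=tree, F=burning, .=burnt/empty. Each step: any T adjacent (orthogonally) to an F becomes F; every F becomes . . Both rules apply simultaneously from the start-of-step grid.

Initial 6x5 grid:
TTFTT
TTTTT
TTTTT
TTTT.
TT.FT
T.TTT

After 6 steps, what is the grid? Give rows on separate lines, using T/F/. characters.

Step 1: 6 trees catch fire, 2 burn out
  TF.FT
  TTFTT
  TTTTT
  TTTF.
  TT..F
  T.TFT
Step 2: 9 trees catch fire, 6 burn out
  F...F
  TF.FT
  TTFFT
  TTF..
  TT...
  T.F.F
Step 3: 5 trees catch fire, 9 burn out
  .....
  F...F
  TF..F
  TF...
  TT...
  T....
Step 4: 3 trees catch fire, 5 burn out
  .....
  .....
  F....
  F....
  TF...
  T....
Step 5: 1 trees catch fire, 3 burn out
  .....
  .....
  .....
  .....
  F....
  T....
Step 6: 1 trees catch fire, 1 burn out
  .....
  .....
  .....
  .....
  .....
  F....

.....
.....
.....
.....
.....
F....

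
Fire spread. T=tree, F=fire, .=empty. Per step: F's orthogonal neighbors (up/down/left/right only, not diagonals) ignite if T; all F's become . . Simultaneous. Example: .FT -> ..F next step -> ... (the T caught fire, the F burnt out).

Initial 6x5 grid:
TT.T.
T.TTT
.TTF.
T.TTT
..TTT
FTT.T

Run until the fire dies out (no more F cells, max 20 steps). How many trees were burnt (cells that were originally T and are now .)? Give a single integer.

Answer: 15

Derivation:
Step 1: +4 fires, +2 burnt (F count now 4)
Step 2: +8 fires, +4 burnt (F count now 8)
Step 3: +2 fires, +8 burnt (F count now 2)
Step 4: +1 fires, +2 burnt (F count now 1)
Step 5: +0 fires, +1 burnt (F count now 0)
Fire out after step 5
Initially T: 19, now '.': 26
Total burnt (originally-T cells now '.'): 15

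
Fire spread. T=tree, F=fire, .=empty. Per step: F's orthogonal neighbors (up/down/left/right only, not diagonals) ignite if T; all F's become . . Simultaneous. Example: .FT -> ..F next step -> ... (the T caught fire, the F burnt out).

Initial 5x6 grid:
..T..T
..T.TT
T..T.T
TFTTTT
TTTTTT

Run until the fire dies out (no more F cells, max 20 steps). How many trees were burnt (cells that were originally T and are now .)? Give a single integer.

Answer: 17

Derivation:
Step 1: +3 fires, +1 burnt (F count now 3)
Step 2: +4 fires, +3 burnt (F count now 4)
Step 3: +3 fires, +4 burnt (F count now 3)
Step 4: +2 fires, +3 burnt (F count now 2)
Step 5: +2 fires, +2 burnt (F count now 2)
Step 6: +1 fires, +2 burnt (F count now 1)
Step 7: +2 fires, +1 burnt (F count now 2)
Step 8: +0 fires, +2 burnt (F count now 0)
Fire out after step 8
Initially T: 19, now '.': 28
Total burnt (originally-T cells now '.'): 17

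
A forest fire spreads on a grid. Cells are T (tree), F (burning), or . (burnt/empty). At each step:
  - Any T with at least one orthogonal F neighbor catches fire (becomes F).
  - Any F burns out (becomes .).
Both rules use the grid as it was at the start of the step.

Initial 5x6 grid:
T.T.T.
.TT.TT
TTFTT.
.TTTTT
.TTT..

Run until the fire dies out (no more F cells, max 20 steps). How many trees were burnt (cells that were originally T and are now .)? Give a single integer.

Step 1: +4 fires, +1 burnt (F count now 4)
Step 2: +7 fires, +4 burnt (F count now 7)
Step 3: +4 fires, +7 burnt (F count now 4)
Step 4: +3 fires, +4 burnt (F count now 3)
Step 5: +0 fires, +3 burnt (F count now 0)
Fire out after step 5
Initially T: 19, now '.': 29
Total burnt (originally-T cells now '.'): 18

Answer: 18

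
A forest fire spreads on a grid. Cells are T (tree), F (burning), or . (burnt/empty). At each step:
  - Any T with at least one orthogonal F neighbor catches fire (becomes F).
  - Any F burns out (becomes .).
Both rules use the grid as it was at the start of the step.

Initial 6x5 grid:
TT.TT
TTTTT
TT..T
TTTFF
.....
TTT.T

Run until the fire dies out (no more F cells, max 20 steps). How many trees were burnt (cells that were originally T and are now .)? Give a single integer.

Step 1: +2 fires, +2 burnt (F count now 2)
Step 2: +2 fires, +2 burnt (F count now 2)
Step 3: +4 fires, +2 burnt (F count now 4)
Step 4: +4 fires, +4 burnt (F count now 4)
Step 5: +2 fires, +4 burnt (F count now 2)
Step 6: +1 fires, +2 burnt (F count now 1)
Step 7: +0 fires, +1 burnt (F count now 0)
Fire out after step 7
Initially T: 19, now '.': 26
Total burnt (originally-T cells now '.'): 15

Answer: 15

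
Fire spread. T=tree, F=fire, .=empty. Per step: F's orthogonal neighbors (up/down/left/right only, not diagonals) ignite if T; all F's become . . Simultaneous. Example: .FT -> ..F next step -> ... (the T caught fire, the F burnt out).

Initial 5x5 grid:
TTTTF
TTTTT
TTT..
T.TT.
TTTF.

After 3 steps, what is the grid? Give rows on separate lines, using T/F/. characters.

Step 1: 4 trees catch fire, 2 burn out
  TTTF.
  TTTTF
  TTT..
  T.TF.
  TTF..
Step 2: 4 trees catch fire, 4 burn out
  TTF..
  TTTF.
  TTT..
  T.F..
  TF...
Step 3: 4 trees catch fire, 4 burn out
  TF...
  TTF..
  TTF..
  T....
  F....

TF...
TTF..
TTF..
T....
F....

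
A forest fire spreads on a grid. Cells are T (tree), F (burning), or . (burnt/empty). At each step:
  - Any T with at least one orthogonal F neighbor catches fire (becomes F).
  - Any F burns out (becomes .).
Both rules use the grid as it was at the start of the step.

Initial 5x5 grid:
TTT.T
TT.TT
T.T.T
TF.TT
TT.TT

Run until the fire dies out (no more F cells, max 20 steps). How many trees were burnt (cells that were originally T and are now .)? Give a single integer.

Step 1: +2 fires, +1 burnt (F count now 2)
Step 2: +2 fires, +2 burnt (F count now 2)
Step 3: +1 fires, +2 burnt (F count now 1)
Step 4: +2 fires, +1 burnt (F count now 2)
Step 5: +1 fires, +2 burnt (F count now 1)
Step 6: +1 fires, +1 burnt (F count now 1)
Step 7: +0 fires, +1 burnt (F count now 0)
Fire out after step 7
Initially T: 18, now '.': 16
Total burnt (originally-T cells now '.'): 9

Answer: 9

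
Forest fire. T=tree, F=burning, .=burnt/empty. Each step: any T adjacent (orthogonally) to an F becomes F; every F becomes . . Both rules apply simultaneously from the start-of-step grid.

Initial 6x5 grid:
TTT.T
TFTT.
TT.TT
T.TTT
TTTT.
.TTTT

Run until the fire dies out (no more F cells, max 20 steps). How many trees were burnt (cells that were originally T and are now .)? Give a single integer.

Answer: 22

Derivation:
Step 1: +4 fires, +1 burnt (F count now 4)
Step 2: +4 fires, +4 burnt (F count now 4)
Step 3: +2 fires, +4 burnt (F count now 2)
Step 4: +3 fires, +2 burnt (F count now 3)
Step 5: +4 fires, +3 burnt (F count now 4)
Step 6: +3 fires, +4 burnt (F count now 3)
Step 7: +2 fires, +3 burnt (F count now 2)
Step 8: +0 fires, +2 burnt (F count now 0)
Fire out after step 8
Initially T: 23, now '.': 29
Total burnt (originally-T cells now '.'): 22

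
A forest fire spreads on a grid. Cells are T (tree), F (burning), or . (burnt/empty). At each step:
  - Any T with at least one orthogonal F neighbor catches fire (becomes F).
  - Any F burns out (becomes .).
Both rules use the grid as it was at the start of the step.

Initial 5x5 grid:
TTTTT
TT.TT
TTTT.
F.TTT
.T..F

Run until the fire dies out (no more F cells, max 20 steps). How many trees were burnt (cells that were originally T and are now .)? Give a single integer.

Step 1: +2 fires, +2 burnt (F count now 2)
Step 2: +3 fires, +2 burnt (F count now 3)
Step 3: +5 fires, +3 burnt (F count now 5)
Step 4: +2 fires, +5 burnt (F count now 2)
Step 5: +3 fires, +2 burnt (F count now 3)
Step 6: +1 fires, +3 burnt (F count now 1)
Step 7: +0 fires, +1 burnt (F count now 0)
Fire out after step 7
Initially T: 17, now '.': 24
Total burnt (originally-T cells now '.'): 16

Answer: 16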